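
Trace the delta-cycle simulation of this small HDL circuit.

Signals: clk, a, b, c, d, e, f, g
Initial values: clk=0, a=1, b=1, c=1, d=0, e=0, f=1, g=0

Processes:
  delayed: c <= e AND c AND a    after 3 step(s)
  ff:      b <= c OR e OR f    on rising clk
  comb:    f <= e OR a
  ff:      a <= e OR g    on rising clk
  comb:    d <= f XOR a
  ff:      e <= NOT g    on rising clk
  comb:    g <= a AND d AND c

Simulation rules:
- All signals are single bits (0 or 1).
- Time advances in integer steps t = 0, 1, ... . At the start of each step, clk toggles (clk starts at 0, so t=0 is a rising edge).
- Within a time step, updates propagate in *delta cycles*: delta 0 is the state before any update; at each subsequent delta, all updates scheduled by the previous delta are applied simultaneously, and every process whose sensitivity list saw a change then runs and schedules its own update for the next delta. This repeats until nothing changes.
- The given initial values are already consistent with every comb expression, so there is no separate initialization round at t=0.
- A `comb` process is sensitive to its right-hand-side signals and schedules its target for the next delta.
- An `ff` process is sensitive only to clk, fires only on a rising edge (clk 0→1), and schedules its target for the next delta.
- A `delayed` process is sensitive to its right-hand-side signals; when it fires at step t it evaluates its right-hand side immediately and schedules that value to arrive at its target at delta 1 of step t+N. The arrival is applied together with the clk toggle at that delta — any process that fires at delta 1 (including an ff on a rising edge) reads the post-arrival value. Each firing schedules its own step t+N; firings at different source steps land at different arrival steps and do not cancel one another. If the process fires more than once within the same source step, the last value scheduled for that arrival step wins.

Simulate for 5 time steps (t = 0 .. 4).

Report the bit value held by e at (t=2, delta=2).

t=0 Δ0: c=1 a=1 g=0 f=1 d=0 clk=0 e=0 b=1
  Δ1: clk:0→1
  Δ2: a:1→0, e:0→1
  Δ3: d:0→1
  (3Δ to stable)
t=1 Δ0: c=1 a=0 g=0 f=1 d=1 clk=1 e=1 b=1
  Δ1: clk:1→0
  (1Δ to stable)
t=2 Δ0: c=1 a=0 g=0 f=1 d=1 clk=0 e=1 b=1
  Δ1: clk:0→1
  Δ2: a:0→1
  Δ3: g:0→1, d:1→0
  Δ4: g:1→0
  (4Δ to stable)
t=3 Δ0: c=1 a=1 g=0 f=1 d=0 clk=1 e=1 b=1
  Δ1: c:1→0, clk:1→0
  (1Δ to stable)
t=4 Δ0: c=0 a=1 g=0 f=1 d=0 clk=0 e=1 b=1
  Δ1: clk:0→1
  (1Δ to stable)

1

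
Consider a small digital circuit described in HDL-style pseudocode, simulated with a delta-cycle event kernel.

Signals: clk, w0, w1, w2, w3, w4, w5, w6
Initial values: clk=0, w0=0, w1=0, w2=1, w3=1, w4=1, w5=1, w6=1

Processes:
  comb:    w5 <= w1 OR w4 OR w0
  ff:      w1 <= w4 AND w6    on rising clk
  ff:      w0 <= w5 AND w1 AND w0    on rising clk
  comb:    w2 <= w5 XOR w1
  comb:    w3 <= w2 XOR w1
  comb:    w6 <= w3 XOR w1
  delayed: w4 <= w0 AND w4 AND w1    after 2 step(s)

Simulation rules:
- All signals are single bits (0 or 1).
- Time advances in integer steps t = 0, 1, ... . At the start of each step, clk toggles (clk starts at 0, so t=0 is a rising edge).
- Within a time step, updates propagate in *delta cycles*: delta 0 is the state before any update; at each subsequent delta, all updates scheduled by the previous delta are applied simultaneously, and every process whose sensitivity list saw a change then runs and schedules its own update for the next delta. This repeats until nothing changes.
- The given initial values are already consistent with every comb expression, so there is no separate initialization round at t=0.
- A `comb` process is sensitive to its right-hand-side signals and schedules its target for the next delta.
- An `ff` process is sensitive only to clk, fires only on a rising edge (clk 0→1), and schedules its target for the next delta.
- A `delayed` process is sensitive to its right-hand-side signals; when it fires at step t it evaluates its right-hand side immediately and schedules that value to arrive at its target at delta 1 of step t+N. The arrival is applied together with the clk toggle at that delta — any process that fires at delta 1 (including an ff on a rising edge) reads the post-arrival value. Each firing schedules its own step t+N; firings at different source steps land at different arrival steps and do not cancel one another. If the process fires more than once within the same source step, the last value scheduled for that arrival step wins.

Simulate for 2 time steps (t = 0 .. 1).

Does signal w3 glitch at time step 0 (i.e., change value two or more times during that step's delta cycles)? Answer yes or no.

yes

t0.Δ0 clk=0 w1=0 w3=1 w6=1 w5=1 w2=1 w4=1 w0=0
t0.Δ1 clk=1 w1=0 w3=1 w6=1 w5=1 w2=1 w4=1 w0=0
t0.Δ2 clk=1 w1=1 w3=1 w6=1 w5=1 w2=1 w4=1 w0=0
t0.Δ3 clk=1 w1=1 w3=0 w6=0 w5=1 w2=0 w4=1 w0=0
t0.Δ4 clk=1 w1=1 w3=1 w6=1 w5=1 w2=0 w4=1 w0=0
t0.Δ5 clk=1 w1=1 w3=1 w6=0 w5=1 w2=0 w4=1 w0=0
t1.Δ0 clk=1 w1=1 w3=1 w6=0 w5=1 w2=0 w4=1 w0=0
t1.Δ1 clk=0 w1=1 w3=1 w6=0 w5=1 w2=0 w4=1 w0=0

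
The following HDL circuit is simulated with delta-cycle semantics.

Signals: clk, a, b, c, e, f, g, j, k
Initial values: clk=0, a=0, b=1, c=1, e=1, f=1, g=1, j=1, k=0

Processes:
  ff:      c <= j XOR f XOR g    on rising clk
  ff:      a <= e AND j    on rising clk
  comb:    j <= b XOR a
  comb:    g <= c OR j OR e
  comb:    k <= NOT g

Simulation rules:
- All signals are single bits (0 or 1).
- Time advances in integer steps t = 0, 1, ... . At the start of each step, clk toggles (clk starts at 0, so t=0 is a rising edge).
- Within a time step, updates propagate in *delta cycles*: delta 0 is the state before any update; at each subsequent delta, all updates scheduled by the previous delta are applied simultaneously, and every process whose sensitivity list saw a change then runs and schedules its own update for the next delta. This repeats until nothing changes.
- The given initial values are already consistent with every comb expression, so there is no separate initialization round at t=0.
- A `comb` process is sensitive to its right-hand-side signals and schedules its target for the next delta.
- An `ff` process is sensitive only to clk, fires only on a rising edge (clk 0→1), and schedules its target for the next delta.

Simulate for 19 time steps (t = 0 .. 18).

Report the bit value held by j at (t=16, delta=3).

t0.Δ0 b=1 clk=0 a=0 j=1 k=0 g=1 c=1 f=1 e=1
t0.Δ1 b=1 clk=1 a=0 j=1 k=0 g=1 c=1 f=1 e=1
t0.Δ2 b=1 clk=1 a=1 j=1 k=0 g=1 c=1 f=1 e=1
t0.Δ3 b=1 clk=1 a=1 j=0 k=0 g=1 c=1 f=1 e=1
t1.Δ0 b=1 clk=1 a=1 j=0 k=0 g=1 c=1 f=1 e=1
t1.Δ1 b=1 clk=0 a=1 j=0 k=0 g=1 c=1 f=1 e=1
t2.Δ0 b=1 clk=0 a=1 j=0 k=0 g=1 c=1 f=1 e=1
t2.Δ1 b=1 clk=1 a=1 j=0 k=0 g=1 c=1 f=1 e=1
t2.Δ2 b=1 clk=1 a=0 j=0 k=0 g=1 c=0 f=1 e=1
t2.Δ3 b=1 clk=1 a=0 j=1 k=0 g=1 c=0 f=1 e=1
t3.Δ0 b=1 clk=1 a=0 j=1 k=0 g=1 c=0 f=1 e=1
t3.Δ1 b=1 clk=0 a=0 j=1 k=0 g=1 c=0 f=1 e=1
t4.Δ0 b=1 clk=0 a=0 j=1 k=0 g=1 c=0 f=1 e=1
t4.Δ1 b=1 clk=1 a=0 j=1 k=0 g=1 c=0 f=1 e=1
t4.Δ2 b=1 clk=1 a=1 j=1 k=0 g=1 c=1 f=1 e=1
t4.Δ3 b=1 clk=1 a=1 j=0 k=0 g=1 c=1 f=1 e=1
t5.Δ0 b=1 clk=1 a=1 j=0 k=0 g=1 c=1 f=1 e=1
t5.Δ1 b=1 clk=0 a=1 j=0 k=0 g=1 c=1 f=1 e=1
t6.Δ0 b=1 clk=0 a=1 j=0 k=0 g=1 c=1 f=1 e=1
t6.Δ1 b=1 clk=1 a=1 j=0 k=0 g=1 c=1 f=1 e=1
t6.Δ2 b=1 clk=1 a=0 j=0 k=0 g=1 c=0 f=1 e=1
t6.Δ3 b=1 clk=1 a=0 j=1 k=0 g=1 c=0 f=1 e=1
t7.Δ0 b=1 clk=1 a=0 j=1 k=0 g=1 c=0 f=1 e=1
t7.Δ1 b=1 clk=0 a=0 j=1 k=0 g=1 c=0 f=1 e=1
t8.Δ0 b=1 clk=0 a=0 j=1 k=0 g=1 c=0 f=1 e=1
t8.Δ1 b=1 clk=1 a=0 j=1 k=0 g=1 c=0 f=1 e=1
t8.Δ2 b=1 clk=1 a=1 j=1 k=0 g=1 c=1 f=1 e=1
t8.Δ3 b=1 clk=1 a=1 j=0 k=0 g=1 c=1 f=1 e=1
t9.Δ0 b=1 clk=1 a=1 j=0 k=0 g=1 c=1 f=1 e=1
t9.Δ1 b=1 clk=0 a=1 j=0 k=0 g=1 c=1 f=1 e=1
t10.Δ0 b=1 clk=0 a=1 j=0 k=0 g=1 c=1 f=1 e=1
t10.Δ1 b=1 clk=1 a=1 j=0 k=0 g=1 c=1 f=1 e=1
t10.Δ2 b=1 clk=1 a=0 j=0 k=0 g=1 c=0 f=1 e=1
t10.Δ3 b=1 clk=1 a=0 j=1 k=0 g=1 c=0 f=1 e=1
t11.Δ0 b=1 clk=1 a=0 j=1 k=0 g=1 c=0 f=1 e=1
t11.Δ1 b=1 clk=0 a=0 j=1 k=0 g=1 c=0 f=1 e=1
t12.Δ0 b=1 clk=0 a=0 j=1 k=0 g=1 c=0 f=1 e=1
t12.Δ1 b=1 clk=1 a=0 j=1 k=0 g=1 c=0 f=1 e=1
t12.Δ2 b=1 clk=1 a=1 j=1 k=0 g=1 c=1 f=1 e=1
t12.Δ3 b=1 clk=1 a=1 j=0 k=0 g=1 c=1 f=1 e=1
t13.Δ0 b=1 clk=1 a=1 j=0 k=0 g=1 c=1 f=1 e=1
t13.Δ1 b=1 clk=0 a=1 j=0 k=0 g=1 c=1 f=1 e=1
t14.Δ0 b=1 clk=0 a=1 j=0 k=0 g=1 c=1 f=1 e=1
t14.Δ1 b=1 clk=1 a=1 j=0 k=0 g=1 c=1 f=1 e=1
t14.Δ2 b=1 clk=1 a=0 j=0 k=0 g=1 c=0 f=1 e=1
t14.Δ3 b=1 clk=1 a=0 j=1 k=0 g=1 c=0 f=1 e=1
t15.Δ0 b=1 clk=1 a=0 j=1 k=0 g=1 c=0 f=1 e=1
t15.Δ1 b=1 clk=0 a=0 j=1 k=0 g=1 c=0 f=1 e=1
t16.Δ0 b=1 clk=0 a=0 j=1 k=0 g=1 c=0 f=1 e=1
t16.Δ1 b=1 clk=1 a=0 j=1 k=0 g=1 c=0 f=1 e=1
t16.Δ2 b=1 clk=1 a=1 j=1 k=0 g=1 c=1 f=1 e=1
t16.Δ3 b=1 clk=1 a=1 j=0 k=0 g=1 c=1 f=1 e=1
t17.Δ0 b=1 clk=1 a=1 j=0 k=0 g=1 c=1 f=1 e=1
t17.Δ1 b=1 clk=0 a=1 j=0 k=0 g=1 c=1 f=1 e=1
t18.Δ0 b=1 clk=0 a=1 j=0 k=0 g=1 c=1 f=1 e=1
t18.Δ1 b=1 clk=1 a=1 j=0 k=0 g=1 c=1 f=1 e=1
t18.Δ2 b=1 clk=1 a=0 j=0 k=0 g=1 c=0 f=1 e=1
t18.Δ3 b=1 clk=1 a=0 j=1 k=0 g=1 c=0 f=1 e=1

0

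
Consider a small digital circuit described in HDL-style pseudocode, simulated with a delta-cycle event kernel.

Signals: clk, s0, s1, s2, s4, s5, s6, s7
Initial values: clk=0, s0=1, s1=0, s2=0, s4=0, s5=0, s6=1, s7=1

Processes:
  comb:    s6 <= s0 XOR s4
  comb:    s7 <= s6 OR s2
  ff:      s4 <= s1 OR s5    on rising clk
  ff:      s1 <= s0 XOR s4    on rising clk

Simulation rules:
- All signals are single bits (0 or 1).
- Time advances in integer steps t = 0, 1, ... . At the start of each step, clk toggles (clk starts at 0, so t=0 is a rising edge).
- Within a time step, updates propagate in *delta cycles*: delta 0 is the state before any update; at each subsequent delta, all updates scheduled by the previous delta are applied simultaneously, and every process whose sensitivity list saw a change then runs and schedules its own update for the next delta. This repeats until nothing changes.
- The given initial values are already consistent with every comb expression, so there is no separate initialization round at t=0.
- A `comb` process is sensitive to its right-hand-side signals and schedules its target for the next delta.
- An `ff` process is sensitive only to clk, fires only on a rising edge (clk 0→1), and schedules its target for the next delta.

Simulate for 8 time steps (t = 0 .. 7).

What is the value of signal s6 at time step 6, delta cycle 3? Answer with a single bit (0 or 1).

t0.Δ0 s5=0 s1=0 s2=0 s4=0 s7=1 s0=1 s6=1 clk=0
t0.Δ1 s5=0 s1=0 s2=0 s4=0 s7=1 s0=1 s6=1 clk=1
t0.Δ2 s5=0 s1=1 s2=0 s4=0 s7=1 s0=1 s6=1 clk=1
t1.Δ0 s5=0 s1=1 s2=0 s4=0 s7=1 s0=1 s6=1 clk=1
t1.Δ1 s5=0 s1=1 s2=0 s4=0 s7=1 s0=1 s6=1 clk=0
t2.Δ0 s5=0 s1=1 s2=0 s4=0 s7=1 s0=1 s6=1 clk=0
t2.Δ1 s5=0 s1=1 s2=0 s4=0 s7=1 s0=1 s6=1 clk=1
t2.Δ2 s5=0 s1=1 s2=0 s4=1 s7=1 s0=1 s6=1 clk=1
t2.Δ3 s5=0 s1=1 s2=0 s4=1 s7=1 s0=1 s6=0 clk=1
t2.Δ4 s5=0 s1=1 s2=0 s4=1 s7=0 s0=1 s6=0 clk=1
t3.Δ0 s5=0 s1=1 s2=0 s4=1 s7=0 s0=1 s6=0 clk=1
t3.Δ1 s5=0 s1=1 s2=0 s4=1 s7=0 s0=1 s6=0 clk=0
t4.Δ0 s5=0 s1=1 s2=0 s4=1 s7=0 s0=1 s6=0 clk=0
t4.Δ1 s5=0 s1=1 s2=0 s4=1 s7=0 s0=1 s6=0 clk=1
t4.Δ2 s5=0 s1=0 s2=0 s4=1 s7=0 s0=1 s6=0 clk=1
t5.Δ0 s5=0 s1=0 s2=0 s4=1 s7=0 s0=1 s6=0 clk=1
t5.Δ1 s5=0 s1=0 s2=0 s4=1 s7=0 s0=1 s6=0 clk=0
t6.Δ0 s5=0 s1=0 s2=0 s4=1 s7=0 s0=1 s6=0 clk=0
t6.Δ1 s5=0 s1=0 s2=0 s4=1 s7=0 s0=1 s6=0 clk=1
t6.Δ2 s5=0 s1=0 s2=0 s4=0 s7=0 s0=1 s6=0 clk=1
t6.Δ3 s5=0 s1=0 s2=0 s4=0 s7=0 s0=1 s6=1 clk=1
t6.Δ4 s5=0 s1=0 s2=0 s4=0 s7=1 s0=1 s6=1 clk=1
t7.Δ0 s5=0 s1=0 s2=0 s4=0 s7=1 s0=1 s6=1 clk=1
t7.Δ1 s5=0 s1=0 s2=0 s4=0 s7=1 s0=1 s6=1 clk=0

1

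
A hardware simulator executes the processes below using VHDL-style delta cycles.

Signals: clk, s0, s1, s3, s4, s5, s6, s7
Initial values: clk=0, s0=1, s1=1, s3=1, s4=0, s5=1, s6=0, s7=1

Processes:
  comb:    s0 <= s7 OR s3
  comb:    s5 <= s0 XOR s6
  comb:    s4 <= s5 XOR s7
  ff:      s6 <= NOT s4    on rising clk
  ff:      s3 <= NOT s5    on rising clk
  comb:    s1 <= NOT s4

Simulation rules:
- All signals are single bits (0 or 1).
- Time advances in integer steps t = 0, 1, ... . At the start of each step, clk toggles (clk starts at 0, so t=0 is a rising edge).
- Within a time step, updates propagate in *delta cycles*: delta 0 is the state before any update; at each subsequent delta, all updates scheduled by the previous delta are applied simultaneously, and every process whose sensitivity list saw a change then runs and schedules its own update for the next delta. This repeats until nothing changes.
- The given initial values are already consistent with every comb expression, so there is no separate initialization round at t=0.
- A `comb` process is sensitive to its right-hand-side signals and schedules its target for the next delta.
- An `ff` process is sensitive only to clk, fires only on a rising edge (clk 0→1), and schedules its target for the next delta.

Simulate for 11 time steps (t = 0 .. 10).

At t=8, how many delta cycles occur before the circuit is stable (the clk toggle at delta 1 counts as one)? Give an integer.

t=0 Δ0: clk=0 s1=1 s3=1 s4=0 s6=0 s0=1 s5=1 s7=1
  Δ1: clk:0→1
  Δ2: s3:1→0, s6:0→1
  Δ3: s5:1→0
  Δ4: s4:0→1
  Δ5: s1:1→0
  (5Δ to stable)
t=1 Δ0: clk=1 s1=0 s3=0 s4=1 s6=1 s0=1 s5=0 s7=1
  Δ1: clk:1→0
  (1Δ to stable)
t=2 Δ0: clk=0 s1=0 s3=0 s4=1 s6=1 s0=1 s5=0 s7=1
  Δ1: clk:0→1
  Δ2: s3:0→1, s6:1→0
  Δ3: s5:0→1
  Δ4: s4:1→0
  Δ5: s1:0→1
  (5Δ to stable)
t=3 Δ0: clk=1 s1=1 s3=1 s4=0 s6=0 s0=1 s5=1 s7=1
  Δ1: clk:1→0
  (1Δ to stable)
t=4 Δ0: clk=0 s1=1 s3=1 s4=0 s6=0 s0=1 s5=1 s7=1
  Δ1: clk:0→1
  Δ2: s3:1→0, s6:0→1
  Δ3: s5:1→0
  Δ4: s4:0→1
  Δ5: s1:1→0
  (5Δ to stable)
t=5 Δ0: clk=1 s1=0 s3=0 s4=1 s6=1 s0=1 s5=0 s7=1
  Δ1: clk:1→0
  (1Δ to stable)
t=6 Δ0: clk=0 s1=0 s3=0 s4=1 s6=1 s0=1 s5=0 s7=1
  Δ1: clk:0→1
  Δ2: s3:0→1, s6:1→0
  Δ3: s5:0→1
  Δ4: s4:1→0
  Δ5: s1:0→1
  (5Δ to stable)
t=7 Δ0: clk=1 s1=1 s3=1 s4=0 s6=0 s0=1 s5=1 s7=1
  Δ1: clk:1→0
  (1Δ to stable)
t=8 Δ0: clk=0 s1=1 s3=1 s4=0 s6=0 s0=1 s5=1 s7=1
  Δ1: clk:0→1
  Δ2: s3:1→0, s6:0→1
  Δ3: s5:1→0
  Δ4: s4:0→1
  Δ5: s1:1→0
  (5Δ to stable)
t=9 Δ0: clk=1 s1=0 s3=0 s4=1 s6=1 s0=1 s5=0 s7=1
  Δ1: clk:1→0
  (1Δ to stable)
t=10 Δ0: clk=0 s1=0 s3=0 s4=1 s6=1 s0=1 s5=0 s7=1
  Δ1: clk:0→1
  Δ2: s3:0→1, s6:1→0
  Δ3: s5:0→1
  Δ4: s4:1→0
  Δ5: s1:0→1
  (5Δ to stable)

5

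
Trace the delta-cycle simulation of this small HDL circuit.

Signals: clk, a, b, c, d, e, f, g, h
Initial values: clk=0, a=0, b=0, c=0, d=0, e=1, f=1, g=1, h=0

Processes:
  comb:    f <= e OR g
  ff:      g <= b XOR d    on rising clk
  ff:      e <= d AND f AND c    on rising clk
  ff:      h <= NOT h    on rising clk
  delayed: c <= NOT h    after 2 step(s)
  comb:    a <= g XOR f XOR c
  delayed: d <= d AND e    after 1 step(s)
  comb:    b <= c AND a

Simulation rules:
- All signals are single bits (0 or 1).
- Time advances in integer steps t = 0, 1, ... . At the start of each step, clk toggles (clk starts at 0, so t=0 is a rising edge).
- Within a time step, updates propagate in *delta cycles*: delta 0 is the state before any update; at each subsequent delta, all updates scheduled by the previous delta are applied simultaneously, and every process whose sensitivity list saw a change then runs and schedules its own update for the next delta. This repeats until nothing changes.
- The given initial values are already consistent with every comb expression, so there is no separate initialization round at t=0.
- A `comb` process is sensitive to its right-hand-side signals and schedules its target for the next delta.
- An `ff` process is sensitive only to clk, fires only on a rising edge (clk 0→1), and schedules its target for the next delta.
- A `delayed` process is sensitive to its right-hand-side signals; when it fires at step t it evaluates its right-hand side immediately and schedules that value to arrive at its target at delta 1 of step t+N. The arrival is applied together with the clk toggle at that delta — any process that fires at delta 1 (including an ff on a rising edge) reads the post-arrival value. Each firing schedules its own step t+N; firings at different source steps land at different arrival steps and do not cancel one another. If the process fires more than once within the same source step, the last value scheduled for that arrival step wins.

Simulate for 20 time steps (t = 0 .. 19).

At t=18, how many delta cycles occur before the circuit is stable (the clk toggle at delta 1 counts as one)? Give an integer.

4

t=0 Δ0: a=0 g=1 e=1 d=0 h=0 clk=0 c=0 b=0 f=1
  Δ1: clk:0→1
  Δ2: g:1→0, e:1→0, h:0→1
  Δ3: a:0→1, f:1→0
  Δ4: a:1→0
  (4Δ to stable)
t=1 Δ0: a=0 g=0 e=0 d=0 h=1 clk=1 c=0 b=0 f=0
  Δ1: clk:1→0
  (1Δ to stable)
t=2 Δ0: a=0 g=0 e=0 d=0 h=1 clk=0 c=0 b=0 f=0
  Δ1: clk:0→1
  Δ2: h:1→0
  (2Δ to stable)
t=3 Δ0: a=0 g=0 e=0 d=0 h=0 clk=1 c=0 b=0 f=0
  Δ1: clk:1→0
  (1Δ to stable)
t=4 Δ0: a=0 g=0 e=0 d=0 h=0 clk=0 c=0 b=0 f=0
  Δ1: clk:0→1, c:0→1
  Δ2: a:0→1, h:0→1
  Δ3: b:0→1
  (3Δ to stable)
t=5 Δ0: a=1 g=0 e=0 d=0 h=1 clk=1 c=1 b=1 f=0
  Δ1: clk:1→0
  (1Δ to stable)
t=6 Δ0: a=1 g=0 e=0 d=0 h=1 clk=0 c=1 b=1 f=0
  Δ1: clk:0→1, c:1→0
  Δ2: a:1→0, g:0→1, h:1→0, b:1→0
  Δ3: a:0→1, f:0→1
  Δ4: a:1→0
  (4Δ to stable)
t=7 Δ0: a=0 g=1 e=0 d=0 h=0 clk=1 c=0 b=0 f=1
  Δ1: clk:1→0
  (1Δ to stable)
t=8 Δ0: a=0 g=1 e=0 d=0 h=0 clk=0 c=0 b=0 f=1
  Δ1: clk:0→1, c:0→1
  Δ2: a:0→1, g:1→0, h:0→1
  Δ3: a:1→0, b:0→1, f:1→0
  Δ4: a:0→1, b:1→0
  Δ5: b:0→1
  (5Δ to stable)
t=9 Δ0: a=1 g=0 e=0 d=0 h=1 clk=1 c=1 b=1 f=0
  Δ1: clk:1→0
  (1Δ to stable)
t=10 Δ0: a=1 g=0 e=0 d=0 h=1 clk=0 c=1 b=1 f=0
  Δ1: clk:0→1, c:1→0
  Δ2: a:1→0, g:0→1, h:1→0, b:1→0
  Δ3: a:0→1, f:0→1
  Δ4: a:1→0
  (4Δ to stable)
t=11 Δ0: a=0 g=1 e=0 d=0 h=0 clk=1 c=0 b=0 f=1
  Δ1: clk:1→0
  (1Δ to stable)
t=12 Δ0: a=0 g=1 e=0 d=0 h=0 clk=0 c=0 b=0 f=1
  Δ1: clk:0→1, c:0→1
  Δ2: a:0→1, g:1→0, h:0→1
  Δ3: a:1→0, b:0→1, f:1→0
  Δ4: a:0→1, b:1→0
  Δ5: b:0→1
  (5Δ to stable)
t=13 Δ0: a=1 g=0 e=0 d=0 h=1 clk=1 c=1 b=1 f=0
  Δ1: clk:1→0
  (1Δ to stable)
t=14 Δ0: a=1 g=0 e=0 d=0 h=1 clk=0 c=1 b=1 f=0
  Δ1: clk:0→1, c:1→0
  Δ2: a:1→0, g:0→1, h:1→0, b:1→0
  Δ3: a:0→1, f:0→1
  Δ4: a:1→0
  (4Δ to stable)
t=15 Δ0: a=0 g=1 e=0 d=0 h=0 clk=1 c=0 b=0 f=1
  Δ1: clk:1→0
  (1Δ to stable)
t=16 Δ0: a=0 g=1 e=0 d=0 h=0 clk=0 c=0 b=0 f=1
  Δ1: clk:0→1, c:0→1
  Δ2: a:0→1, g:1→0, h:0→1
  Δ3: a:1→0, b:0→1, f:1→0
  Δ4: a:0→1, b:1→0
  Δ5: b:0→1
  (5Δ to stable)
t=17 Δ0: a=1 g=0 e=0 d=0 h=1 clk=1 c=1 b=1 f=0
  Δ1: clk:1→0
  (1Δ to stable)
t=18 Δ0: a=1 g=0 e=0 d=0 h=1 clk=0 c=1 b=1 f=0
  Δ1: clk:0→1, c:1→0
  Δ2: a:1→0, g:0→1, h:1→0, b:1→0
  Δ3: a:0→1, f:0→1
  Δ4: a:1→0
  (4Δ to stable)
t=19 Δ0: a=0 g=1 e=0 d=0 h=0 clk=1 c=0 b=0 f=1
  Δ1: clk:1→0
  (1Δ to stable)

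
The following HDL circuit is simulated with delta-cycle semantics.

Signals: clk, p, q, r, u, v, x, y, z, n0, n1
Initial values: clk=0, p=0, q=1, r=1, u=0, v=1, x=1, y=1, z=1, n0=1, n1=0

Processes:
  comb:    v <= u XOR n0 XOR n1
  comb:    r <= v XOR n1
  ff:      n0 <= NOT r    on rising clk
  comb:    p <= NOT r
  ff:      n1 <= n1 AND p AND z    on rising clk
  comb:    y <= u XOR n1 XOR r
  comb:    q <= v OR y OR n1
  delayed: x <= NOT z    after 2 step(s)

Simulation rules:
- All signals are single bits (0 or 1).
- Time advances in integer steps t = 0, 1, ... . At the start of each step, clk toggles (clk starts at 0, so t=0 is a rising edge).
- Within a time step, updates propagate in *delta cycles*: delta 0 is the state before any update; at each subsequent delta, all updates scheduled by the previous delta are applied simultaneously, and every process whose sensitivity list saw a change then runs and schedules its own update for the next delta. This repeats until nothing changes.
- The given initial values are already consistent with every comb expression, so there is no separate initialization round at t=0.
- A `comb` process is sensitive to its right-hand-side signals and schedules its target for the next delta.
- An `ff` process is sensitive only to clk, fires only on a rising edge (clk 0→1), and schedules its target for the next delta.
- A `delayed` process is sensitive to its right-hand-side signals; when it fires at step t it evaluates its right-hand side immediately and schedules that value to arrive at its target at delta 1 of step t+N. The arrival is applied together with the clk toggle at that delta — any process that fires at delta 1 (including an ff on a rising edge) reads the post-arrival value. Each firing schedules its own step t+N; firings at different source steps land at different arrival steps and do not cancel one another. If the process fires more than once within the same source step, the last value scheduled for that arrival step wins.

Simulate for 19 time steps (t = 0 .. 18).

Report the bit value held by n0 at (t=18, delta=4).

t=0 Δ0: v=1 p=0 n1=0 q=1 y=1 u=0 n0=1 clk=0 r=1 x=1 z=1
  Δ1: clk:0→1
  Δ2: n0:1→0
  Δ3: v:1→0
  Δ4: r:1→0
  Δ5: p:0→1, y:1→0
  Δ6: q:1→0
  (6Δ to stable)
t=1 Δ0: v=0 p=1 n1=0 q=0 y=0 u=0 n0=0 clk=1 r=0 x=1 z=1
  Δ1: clk:1→0
  (1Δ to stable)
t=2 Δ0: v=0 p=1 n1=0 q=0 y=0 u=0 n0=0 clk=0 r=0 x=1 z=1
  Δ1: clk:0→1
  Δ2: n0:0→1
  Δ3: v:0→1
  Δ4: q:0→1, r:0→1
  Δ5: p:1→0, y:0→1
  (5Δ to stable)
t=3 Δ0: v=1 p=0 n1=0 q=1 y=1 u=0 n0=1 clk=1 r=1 x=1 z=1
  Δ1: clk:1→0
  (1Δ to stable)
t=4 Δ0: v=1 p=0 n1=0 q=1 y=1 u=0 n0=1 clk=0 r=1 x=1 z=1
  Δ1: clk:0→1
  Δ2: n0:1→0
  Δ3: v:1→0
  Δ4: r:1→0
  Δ5: p:0→1, y:1→0
  Δ6: q:1→0
  (6Δ to stable)
t=5 Δ0: v=0 p=1 n1=0 q=0 y=0 u=0 n0=0 clk=1 r=0 x=1 z=1
  Δ1: clk:1→0
  (1Δ to stable)
t=6 Δ0: v=0 p=1 n1=0 q=0 y=0 u=0 n0=0 clk=0 r=0 x=1 z=1
  Δ1: clk:0→1
  Δ2: n0:0→1
  Δ3: v:0→1
  Δ4: q:0→1, r:0→1
  Δ5: p:1→0, y:0→1
  (5Δ to stable)
t=7 Δ0: v=1 p=0 n1=0 q=1 y=1 u=0 n0=1 clk=1 r=1 x=1 z=1
  Δ1: clk:1→0
  (1Δ to stable)
t=8 Δ0: v=1 p=0 n1=0 q=1 y=1 u=0 n0=1 clk=0 r=1 x=1 z=1
  Δ1: clk:0→1
  Δ2: n0:1→0
  Δ3: v:1→0
  Δ4: r:1→0
  Δ5: p:0→1, y:1→0
  Δ6: q:1→0
  (6Δ to stable)
t=9 Δ0: v=0 p=1 n1=0 q=0 y=0 u=0 n0=0 clk=1 r=0 x=1 z=1
  Δ1: clk:1→0
  (1Δ to stable)
t=10 Δ0: v=0 p=1 n1=0 q=0 y=0 u=0 n0=0 clk=0 r=0 x=1 z=1
  Δ1: clk:0→1
  Δ2: n0:0→1
  Δ3: v:0→1
  Δ4: q:0→1, r:0→1
  Δ5: p:1→0, y:0→1
  (5Δ to stable)
t=11 Δ0: v=1 p=0 n1=0 q=1 y=1 u=0 n0=1 clk=1 r=1 x=1 z=1
  Δ1: clk:1→0
  (1Δ to stable)
t=12 Δ0: v=1 p=0 n1=0 q=1 y=1 u=0 n0=1 clk=0 r=1 x=1 z=1
  Δ1: clk:0→1
  Δ2: n0:1→0
  Δ3: v:1→0
  Δ4: r:1→0
  Δ5: p:0→1, y:1→0
  Δ6: q:1→0
  (6Δ to stable)
t=13 Δ0: v=0 p=1 n1=0 q=0 y=0 u=0 n0=0 clk=1 r=0 x=1 z=1
  Δ1: clk:1→0
  (1Δ to stable)
t=14 Δ0: v=0 p=1 n1=0 q=0 y=0 u=0 n0=0 clk=0 r=0 x=1 z=1
  Δ1: clk:0→1
  Δ2: n0:0→1
  Δ3: v:0→1
  Δ4: q:0→1, r:0→1
  Δ5: p:1→0, y:0→1
  (5Δ to stable)
t=15 Δ0: v=1 p=0 n1=0 q=1 y=1 u=0 n0=1 clk=1 r=1 x=1 z=1
  Δ1: clk:1→0
  (1Δ to stable)
t=16 Δ0: v=1 p=0 n1=0 q=1 y=1 u=0 n0=1 clk=0 r=1 x=1 z=1
  Δ1: clk:0→1
  Δ2: n0:1→0
  Δ3: v:1→0
  Δ4: r:1→0
  Δ5: p:0→1, y:1→0
  Δ6: q:1→0
  (6Δ to stable)
t=17 Δ0: v=0 p=1 n1=0 q=0 y=0 u=0 n0=0 clk=1 r=0 x=1 z=1
  Δ1: clk:1→0
  (1Δ to stable)
t=18 Δ0: v=0 p=1 n1=0 q=0 y=0 u=0 n0=0 clk=0 r=0 x=1 z=1
  Δ1: clk:0→1
  Δ2: n0:0→1
  Δ3: v:0→1
  Δ4: q:0→1, r:0→1
  Δ5: p:1→0, y:0→1
  (5Δ to stable)

1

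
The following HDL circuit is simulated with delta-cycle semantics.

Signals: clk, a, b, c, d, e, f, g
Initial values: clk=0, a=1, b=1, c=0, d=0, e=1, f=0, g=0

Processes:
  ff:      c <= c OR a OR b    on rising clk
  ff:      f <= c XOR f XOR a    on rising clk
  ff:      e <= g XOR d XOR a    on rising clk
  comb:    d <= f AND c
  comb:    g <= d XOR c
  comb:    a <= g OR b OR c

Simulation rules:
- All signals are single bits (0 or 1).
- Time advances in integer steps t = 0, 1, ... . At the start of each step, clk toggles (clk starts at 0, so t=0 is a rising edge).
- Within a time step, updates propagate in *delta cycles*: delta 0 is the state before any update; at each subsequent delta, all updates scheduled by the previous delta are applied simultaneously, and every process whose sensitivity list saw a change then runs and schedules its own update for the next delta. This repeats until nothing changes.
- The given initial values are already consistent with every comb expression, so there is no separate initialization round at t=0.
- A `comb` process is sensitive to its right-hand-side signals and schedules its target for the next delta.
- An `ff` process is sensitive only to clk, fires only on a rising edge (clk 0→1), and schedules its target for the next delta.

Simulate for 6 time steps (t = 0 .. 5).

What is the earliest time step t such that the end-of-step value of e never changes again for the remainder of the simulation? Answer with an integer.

t0.Δ0 d=0 g=0 f=0 b=1 a=1 clk=0 c=0 e=1
t0.Δ1 d=0 g=0 f=0 b=1 a=1 clk=1 c=0 e=1
t0.Δ2 d=0 g=0 f=1 b=1 a=1 clk=1 c=1 e=1
t0.Δ3 d=1 g=1 f=1 b=1 a=1 clk=1 c=1 e=1
t0.Δ4 d=1 g=0 f=1 b=1 a=1 clk=1 c=1 e=1
t1.Δ0 d=1 g=0 f=1 b=1 a=1 clk=1 c=1 e=1
t1.Δ1 d=1 g=0 f=1 b=1 a=1 clk=0 c=1 e=1
t2.Δ0 d=1 g=0 f=1 b=1 a=1 clk=0 c=1 e=1
t2.Δ1 d=1 g=0 f=1 b=1 a=1 clk=1 c=1 e=1
t2.Δ2 d=1 g=0 f=1 b=1 a=1 clk=1 c=1 e=0
t3.Δ0 d=1 g=0 f=1 b=1 a=1 clk=1 c=1 e=0
t3.Δ1 d=1 g=0 f=1 b=1 a=1 clk=0 c=1 e=0
t4.Δ0 d=1 g=0 f=1 b=1 a=1 clk=0 c=1 e=0
t4.Δ1 d=1 g=0 f=1 b=1 a=1 clk=1 c=1 e=0
t5.Δ0 d=1 g=0 f=1 b=1 a=1 clk=1 c=1 e=0
t5.Δ1 d=1 g=0 f=1 b=1 a=1 clk=0 c=1 e=0

2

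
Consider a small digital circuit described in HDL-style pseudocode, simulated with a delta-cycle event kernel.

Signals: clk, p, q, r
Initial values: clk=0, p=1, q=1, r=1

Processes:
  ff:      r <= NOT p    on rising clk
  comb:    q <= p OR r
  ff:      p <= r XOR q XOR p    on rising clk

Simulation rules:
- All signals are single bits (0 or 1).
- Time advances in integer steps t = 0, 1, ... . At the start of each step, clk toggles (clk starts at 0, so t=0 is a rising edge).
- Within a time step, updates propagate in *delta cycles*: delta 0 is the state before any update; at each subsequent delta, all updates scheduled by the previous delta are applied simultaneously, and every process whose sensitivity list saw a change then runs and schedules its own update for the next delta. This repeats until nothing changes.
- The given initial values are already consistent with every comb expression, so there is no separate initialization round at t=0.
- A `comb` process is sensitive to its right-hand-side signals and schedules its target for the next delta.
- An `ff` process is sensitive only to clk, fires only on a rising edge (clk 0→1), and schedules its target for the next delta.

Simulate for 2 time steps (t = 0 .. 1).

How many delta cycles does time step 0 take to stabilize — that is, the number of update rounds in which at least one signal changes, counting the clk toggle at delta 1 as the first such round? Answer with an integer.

2

[bits: clk,p,r,q]
t=0: Δ0=0111 Δ1=1111 Δ2=1101 | 2Δ
t=1: Δ0=1101 Δ1=0101 | 1Δ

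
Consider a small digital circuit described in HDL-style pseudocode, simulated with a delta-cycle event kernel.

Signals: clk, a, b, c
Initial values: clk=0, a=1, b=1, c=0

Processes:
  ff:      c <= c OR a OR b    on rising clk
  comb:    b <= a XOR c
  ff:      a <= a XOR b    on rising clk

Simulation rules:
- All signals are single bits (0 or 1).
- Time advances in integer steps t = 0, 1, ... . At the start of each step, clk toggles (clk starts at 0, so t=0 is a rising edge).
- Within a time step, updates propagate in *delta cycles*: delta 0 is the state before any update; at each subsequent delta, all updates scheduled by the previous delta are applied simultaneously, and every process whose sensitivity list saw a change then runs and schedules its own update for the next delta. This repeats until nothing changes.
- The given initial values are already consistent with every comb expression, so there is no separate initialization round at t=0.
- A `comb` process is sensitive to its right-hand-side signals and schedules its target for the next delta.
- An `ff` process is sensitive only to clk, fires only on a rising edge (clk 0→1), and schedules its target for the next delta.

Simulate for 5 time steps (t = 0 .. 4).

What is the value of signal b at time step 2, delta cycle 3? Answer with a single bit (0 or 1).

t=0 Δ0: c=0 a=1 b=1 clk=0
  Δ1: clk:0→1
  Δ2: c:0→1, a:1→0
  (2Δ to stable)
t=1 Δ0: c=1 a=0 b=1 clk=1
  Δ1: clk:1→0
  (1Δ to stable)
t=2 Δ0: c=1 a=0 b=1 clk=0
  Δ1: clk:0→1
  Δ2: a:0→1
  Δ3: b:1→0
  (3Δ to stable)
t=3 Δ0: c=1 a=1 b=0 clk=1
  Δ1: clk:1→0
  (1Δ to stable)
t=4 Δ0: c=1 a=1 b=0 clk=0
  Δ1: clk:0→1
  (1Δ to stable)

0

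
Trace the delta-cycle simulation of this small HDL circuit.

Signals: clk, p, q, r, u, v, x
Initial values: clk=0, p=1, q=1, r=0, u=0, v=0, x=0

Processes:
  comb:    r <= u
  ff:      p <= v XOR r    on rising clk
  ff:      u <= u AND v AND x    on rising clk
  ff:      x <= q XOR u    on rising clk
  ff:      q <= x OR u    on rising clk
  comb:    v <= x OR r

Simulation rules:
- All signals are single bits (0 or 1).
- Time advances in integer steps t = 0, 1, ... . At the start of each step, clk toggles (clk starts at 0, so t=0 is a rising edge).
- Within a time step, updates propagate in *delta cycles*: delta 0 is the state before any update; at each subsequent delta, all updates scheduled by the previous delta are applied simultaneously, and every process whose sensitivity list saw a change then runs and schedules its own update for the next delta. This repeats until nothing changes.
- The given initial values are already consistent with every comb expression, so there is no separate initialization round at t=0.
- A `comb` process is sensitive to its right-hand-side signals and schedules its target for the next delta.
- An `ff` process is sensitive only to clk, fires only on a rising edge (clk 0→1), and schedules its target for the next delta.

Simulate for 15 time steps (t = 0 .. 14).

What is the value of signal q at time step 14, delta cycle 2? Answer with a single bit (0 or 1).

t0.Δ0 x=0 r=0 clk=0 q=1 p=1 u=0 v=0
t0.Δ1 x=0 r=0 clk=1 q=1 p=1 u=0 v=0
t0.Δ2 x=1 r=0 clk=1 q=0 p=0 u=0 v=0
t0.Δ3 x=1 r=0 clk=1 q=0 p=0 u=0 v=1
t1.Δ0 x=1 r=0 clk=1 q=0 p=0 u=0 v=1
t1.Δ1 x=1 r=0 clk=0 q=0 p=0 u=0 v=1
t2.Δ0 x=1 r=0 clk=0 q=0 p=0 u=0 v=1
t2.Δ1 x=1 r=0 clk=1 q=0 p=0 u=0 v=1
t2.Δ2 x=0 r=0 clk=1 q=1 p=1 u=0 v=1
t2.Δ3 x=0 r=0 clk=1 q=1 p=1 u=0 v=0
t3.Δ0 x=0 r=0 clk=1 q=1 p=1 u=0 v=0
t3.Δ1 x=0 r=0 clk=0 q=1 p=1 u=0 v=0
t4.Δ0 x=0 r=0 clk=0 q=1 p=1 u=0 v=0
t4.Δ1 x=0 r=0 clk=1 q=1 p=1 u=0 v=0
t4.Δ2 x=1 r=0 clk=1 q=0 p=0 u=0 v=0
t4.Δ3 x=1 r=0 clk=1 q=0 p=0 u=0 v=1
t5.Δ0 x=1 r=0 clk=1 q=0 p=0 u=0 v=1
t5.Δ1 x=1 r=0 clk=0 q=0 p=0 u=0 v=1
t6.Δ0 x=1 r=0 clk=0 q=0 p=0 u=0 v=1
t6.Δ1 x=1 r=0 clk=1 q=0 p=0 u=0 v=1
t6.Δ2 x=0 r=0 clk=1 q=1 p=1 u=0 v=1
t6.Δ3 x=0 r=0 clk=1 q=1 p=1 u=0 v=0
t7.Δ0 x=0 r=0 clk=1 q=1 p=1 u=0 v=0
t7.Δ1 x=0 r=0 clk=0 q=1 p=1 u=0 v=0
t8.Δ0 x=0 r=0 clk=0 q=1 p=1 u=0 v=0
t8.Δ1 x=0 r=0 clk=1 q=1 p=1 u=0 v=0
t8.Δ2 x=1 r=0 clk=1 q=0 p=0 u=0 v=0
t8.Δ3 x=1 r=0 clk=1 q=0 p=0 u=0 v=1
t9.Δ0 x=1 r=0 clk=1 q=0 p=0 u=0 v=1
t9.Δ1 x=1 r=0 clk=0 q=0 p=0 u=0 v=1
t10.Δ0 x=1 r=0 clk=0 q=0 p=0 u=0 v=1
t10.Δ1 x=1 r=0 clk=1 q=0 p=0 u=0 v=1
t10.Δ2 x=0 r=0 clk=1 q=1 p=1 u=0 v=1
t10.Δ3 x=0 r=0 clk=1 q=1 p=1 u=0 v=0
t11.Δ0 x=0 r=0 clk=1 q=1 p=1 u=0 v=0
t11.Δ1 x=0 r=0 clk=0 q=1 p=1 u=0 v=0
t12.Δ0 x=0 r=0 clk=0 q=1 p=1 u=0 v=0
t12.Δ1 x=0 r=0 clk=1 q=1 p=1 u=0 v=0
t12.Δ2 x=1 r=0 clk=1 q=0 p=0 u=0 v=0
t12.Δ3 x=1 r=0 clk=1 q=0 p=0 u=0 v=1
t13.Δ0 x=1 r=0 clk=1 q=0 p=0 u=0 v=1
t13.Δ1 x=1 r=0 clk=0 q=0 p=0 u=0 v=1
t14.Δ0 x=1 r=0 clk=0 q=0 p=0 u=0 v=1
t14.Δ1 x=1 r=0 clk=1 q=0 p=0 u=0 v=1
t14.Δ2 x=0 r=0 clk=1 q=1 p=1 u=0 v=1
t14.Δ3 x=0 r=0 clk=1 q=1 p=1 u=0 v=0

1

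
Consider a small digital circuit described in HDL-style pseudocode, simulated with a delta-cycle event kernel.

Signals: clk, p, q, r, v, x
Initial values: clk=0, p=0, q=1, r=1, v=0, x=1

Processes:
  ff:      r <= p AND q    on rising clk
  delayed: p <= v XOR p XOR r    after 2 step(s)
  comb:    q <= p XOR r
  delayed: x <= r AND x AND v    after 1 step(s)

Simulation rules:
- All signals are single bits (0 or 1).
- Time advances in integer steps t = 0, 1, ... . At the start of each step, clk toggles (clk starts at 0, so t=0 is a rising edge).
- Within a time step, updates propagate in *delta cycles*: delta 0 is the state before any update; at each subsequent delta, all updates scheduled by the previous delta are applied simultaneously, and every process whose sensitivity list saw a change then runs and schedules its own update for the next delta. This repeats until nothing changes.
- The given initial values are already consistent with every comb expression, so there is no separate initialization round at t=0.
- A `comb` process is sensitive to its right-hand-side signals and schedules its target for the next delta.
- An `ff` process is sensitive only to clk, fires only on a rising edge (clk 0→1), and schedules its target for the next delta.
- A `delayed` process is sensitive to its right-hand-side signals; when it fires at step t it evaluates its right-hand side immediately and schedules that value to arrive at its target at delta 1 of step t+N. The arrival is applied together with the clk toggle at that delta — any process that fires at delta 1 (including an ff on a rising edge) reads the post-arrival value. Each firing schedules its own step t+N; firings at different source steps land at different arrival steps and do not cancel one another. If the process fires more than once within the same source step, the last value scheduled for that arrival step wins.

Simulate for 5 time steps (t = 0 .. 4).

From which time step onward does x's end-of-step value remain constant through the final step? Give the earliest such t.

1

t0.Δ0 x=1 p=0 v=0 clk=0 q=1 r=1
t0.Δ1 x=1 p=0 v=0 clk=1 q=1 r=1
t0.Δ2 x=1 p=0 v=0 clk=1 q=1 r=0
t0.Δ3 x=1 p=0 v=0 clk=1 q=0 r=0
t1.Δ0 x=1 p=0 v=0 clk=1 q=0 r=0
t1.Δ1 x=0 p=0 v=0 clk=0 q=0 r=0
t2.Δ0 x=0 p=0 v=0 clk=0 q=0 r=0
t2.Δ1 x=0 p=0 v=0 clk=1 q=0 r=0
t3.Δ0 x=0 p=0 v=0 clk=1 q=0 r=0
t3.Δ1 x=0 p=0 v=0 clk=0 q=0 r=0
t4.Δ0 x=0 p=0 v=0 clk=0 q=0 r=0
t4.Δ1 x=0 p=0 v=0 clk=1 q=0 r=0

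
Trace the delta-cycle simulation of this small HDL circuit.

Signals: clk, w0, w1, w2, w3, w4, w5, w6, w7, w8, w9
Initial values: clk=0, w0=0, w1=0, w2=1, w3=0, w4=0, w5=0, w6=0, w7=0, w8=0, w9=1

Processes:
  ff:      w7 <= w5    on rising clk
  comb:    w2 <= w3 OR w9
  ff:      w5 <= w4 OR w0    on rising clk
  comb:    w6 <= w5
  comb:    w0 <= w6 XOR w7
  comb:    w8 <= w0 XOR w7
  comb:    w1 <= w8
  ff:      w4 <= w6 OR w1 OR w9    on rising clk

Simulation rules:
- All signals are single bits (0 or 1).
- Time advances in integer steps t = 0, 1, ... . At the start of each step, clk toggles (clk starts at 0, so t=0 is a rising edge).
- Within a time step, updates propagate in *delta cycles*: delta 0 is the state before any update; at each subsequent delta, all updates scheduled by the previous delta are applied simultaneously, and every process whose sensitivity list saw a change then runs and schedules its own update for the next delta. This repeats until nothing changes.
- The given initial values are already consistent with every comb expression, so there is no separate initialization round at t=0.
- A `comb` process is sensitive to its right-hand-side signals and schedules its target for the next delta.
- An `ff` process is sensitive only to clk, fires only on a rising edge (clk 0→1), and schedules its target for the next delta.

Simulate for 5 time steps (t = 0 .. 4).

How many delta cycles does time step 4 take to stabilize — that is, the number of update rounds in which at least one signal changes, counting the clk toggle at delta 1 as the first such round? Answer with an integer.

t0.Δ0 w6=0 w1=0 w7=0 w8=0 w5=0 w3=0 w0=0 w4=0 w9=1 clk=0 w2=1
t0.Δ1 w6=0 w1=0 w7=0 w8=0 w5=0 w3=0 w0=0 w4=0 w9=1 clk=1 w2=1
t0.Δ2 w6=0 w1=0 w7=0 w8=0 w5=0 w3=0 w0=0 w4=1 w9=1 clk=1 w2=1
t1.Δ0 w6=0 w1=0 w7=0 w8=0 w5=0 w3=0 w0=0 w4=1 w9=1 clk=1 w2=1
t1.Δ1 w6=0 w1=0 w7=0 w8=0 w5=0 w3=0 w0=0 w4=1 w9=1 clk=0 w2=1
t2.Δ0 w6=0 w1=0 w7=0 w8=0 w5=0 w3=0 w0=0 w4=1 w9=1 clk=0 w2=1
t2.Δ1 w6=0 w1=0 w7=0 w8=0 w5=0 w3=0 w0=0 w4=1 w9=1 clk=1 w2=1
t2.Δ2 w6=0 w1=0 w7=0 w8=0 w5=1 w3=0 w0=0 w4=1 w9=1 clk=1 w2=1
t2.Δ3 w6=1 w1=0 w7=0 w8=0 w5=1 w3=0 w0=0 w4=1 w9=1 clk=1 w2=1
t2.Δ4 w6=1 w1=0 w7=0 w8=0 w5=1 w3=0 w0=1 w4=1 w9=1 clk=1 w2=1
t2.Δ5 w6=1 w1=0 w7=0 w8=1 w5=1 w3=0 w0=1 w4=1 w9=1 clk=1 w2=1
t2.Δ6 w6=1 w1=1 w7=0 w8=1 w5=1 w3=0 w0=1 w4=1 w9=1 clk=1 w2=1
t3.Δ0 w6=1 w1=1 w7=0 w8=1 w5=1 w3=0 w0=1 w4=1 w9=1 clk=1 w2=1
t3.Δ1 w6=1 w1=1 w7=0 w8=1 w5=1 w3=0 w0=1 w4=1 w9=1 clk=0 w2=1
t4.Δ0 w6=1 w1=1 w7=0 w8=1 w5=1 w3=0 w0=1 w4=1 w9=1 clk=0 w2=1
t4.Δ1 w6=1 w1=1 w7=0 w8=1 w5=1 w3=0 w0=1 w4=1 w9=1 clk=1 w2=1
t4.Δ2 w6=1 w1=1 w7=1 w8=1 w5=1 w3=0 w0=1 w4=1 w9=1 clk=1 w2=1
t4.Δ3 w6=1 w1=1 w7=1 w8=0 w5=1 w3=0 w0=0 w4=1 w9=1 clk=1 w2=1
t4.Δ4 w6=1 w1=0 w7=1 w8=1 w5=1 w3=0 w0=0 w4=1 w9=1 clk=1 w2=1
t4.Δ5 w6=1 w1=1 w7=1 w8=1 w5=1 w3=0 w0=0 w4=1 w9=1 clk=1 w2=1

5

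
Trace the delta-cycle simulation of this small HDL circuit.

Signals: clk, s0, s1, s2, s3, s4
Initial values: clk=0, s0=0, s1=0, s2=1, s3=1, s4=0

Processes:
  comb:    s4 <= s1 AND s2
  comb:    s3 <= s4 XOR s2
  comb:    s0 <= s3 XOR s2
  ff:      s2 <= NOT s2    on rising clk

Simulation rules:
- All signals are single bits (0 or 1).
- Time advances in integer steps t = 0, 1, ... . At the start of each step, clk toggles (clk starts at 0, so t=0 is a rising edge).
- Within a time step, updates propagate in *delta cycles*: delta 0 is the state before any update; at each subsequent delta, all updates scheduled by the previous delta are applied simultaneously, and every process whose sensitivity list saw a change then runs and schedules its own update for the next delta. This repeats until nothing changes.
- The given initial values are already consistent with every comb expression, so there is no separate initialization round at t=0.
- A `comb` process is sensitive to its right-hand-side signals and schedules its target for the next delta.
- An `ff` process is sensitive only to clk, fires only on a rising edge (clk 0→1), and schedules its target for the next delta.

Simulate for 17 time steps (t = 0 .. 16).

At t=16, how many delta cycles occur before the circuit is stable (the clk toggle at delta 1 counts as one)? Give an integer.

t0.Δ0 s3=1 s4=0 clk=0 s2=1 s0=0 s1=0
t0.Δ1 s3=1 s4=0 clk=1 s2=1 s0=0 s1=0
t0.Δ2 s3=1 s4=0 clk=1 s2=0 s0=0 s1=0
t0.Δ3 s3=0 s4=0 clk=1 s2=0 s0=1 s1=0
t0.Δ4 s3=0 s4=0 clk=1 s2=0 s0=0 s1=0
t1.Δ0 s3=0 s4=0 clk=1 s2=0 s0=0 s1=0
t1.Δ1 s3=0 s4=0 clk=0 s2=0 s0=0 s1=0
t2.Δ0 s3=0 s4=0 clk=0 s2=0 s0=0 s1=0
t2.Δ1 s3=0 s4=0 clk=1 s2=0 s0=0 s1=0
t2.Δ2 s3=0 s4=0 clk=1 s2=1 s0=0 s1=0
t2.Δ3 s3=1 s4=0 clk=1 s2=1 s0=1 s1=0
t2.Δ4 s3=1 s4=0 clk=1 s2=1 s0=0 s1=0
t3.Δ0 s3=1 s4=0 clk=1 s2=1 s0=0 s1=0
t3.Δ1 s3=1 s4=0 clk=0 s2=1 s0=0 s1=0
t4.Δ0 s3=1 s4=0 clk=0 s2=1 s0=0 s1=0
t4.Δ1 s3=1 s4=0 clk=1 s2=1 s0=0 s1=0
t4.Δ2 s3=1 s4=0 clk=1 s2=0 s0=0 s1=0
t4.Δ3 s3=0 s4=0 clk=1 s2=0 s0=1 s1=0
t4.Δ4 s3=0 s4=0 clk=1 s2=0 s0=0 s1=0
t5.Δ0 s3=0 s4=0 clk=1 s2=0 s0=0 s1=0
t5.Δ1 s3=0 s4=0 clk=0 s2=0 s0=0 s1=0
t6.Δ0 s3=0 s4=0 clk=0 s2=0 s0=0 s1=0
t6.Δ1 s3=0 s4=0 clk=1 s2=0 s0=0 s1=0
t6.Δ2 s3=0 s4=0 clk=1 s2=1 s0=0 s1=0
t6.Δ3 s3=1 s4=0 clk=1 s2=1 s0=1 s1=0
t6.Δ4 s3=1 s4=0 clk=1 s2=1 s0=0 s1=0
t7.Δ0 s3=1 s4=0 clk=1 s2=1 s0=0 s1=0
t7.Δ1 s3=1 s4=0 clk=0 s2=1 s0=0 s1=0
t8.Δ0 s3=1 s4=0 clk=0 s2=1 s0=0 s1=0
t8.Δ1 s3=1 s4=0 clk=1 s2=1 s0=0 s1=0
t8.Δ2 s3=1 s4=0 clk=1 s2=0 s0=0 s1=0
t8.Δ3 s3=0 s4=0 clk=1 s2=0 s0=1 s1=0
t8.Δ4 s3=0 s4=0 clk=1 s2=0 s0=0 s1=0
t9.Δ0 s3=0 s4=0 clk=1 s2=0 s0=0 s1=0
t9.Δ1 s3=0 s4=0 clk=0 s2=0 s0=0 s1=0
t10.Δ0 s3=0 s4=0 clk=0 s2=0 s0=0 s1=0
t10.Δ1 s3=0 s4=0 clk=1 s2=0 s0=0 s1=0
t10.Δ2 s3=0 s4=0 clk=1 s2=1 s0=0 s1=0
t10.Δ3 s3=1 s4=0 clk=1 s2=1 s0=1 s1=0
t10.Δ4 s3=1 s4=0 clk=1 s2=1 s0=0 s1=0
t11.Δ0 s3=1 s4=0 clk=1 s2=1 s0=0 s1=0
t11.Δ1 s3=1 s4=0 clk=0 s2=1 s0=0 s1=0
t12.Δ0 s3=1 s4=0 clk=0 s2=1 s0=0 s1=0
t12.Δ1 s3=1 s4=0 clk=1 s2=1 s0=0 s1=0
t12.Δ2 s3=1 s4=0 clk=1 s2=0 s0=0 s1=0
t12.Δ3 s3=0 s4=0 clk=1 s2=0 s0=1 s1=0
t12.Δ4 s3=0 s4=0 clk=1 s2=0 s0=0 s1=0
t13.Δ0 s3=0 s4=0 clk=1 s2=0 s0=0 s1=0
t13.Δ1 s3=0 s4=0 clk=0 s2=0 s0=0 s1=0
t14.Δ0 s3=0 s4=0 clk=0 s2=0 s0=0 s1=0
t14.Δ1 s3=0 s4=0 clk=1 s2=0 s0=0 s1=0
t14.Δ2 s3=0 s4=0 clk=1 s2=1 s0=0 s1=0
t14.Δ3 s3=1 s4=0 clk=1 s2=1 s0=1 s1=0
t14.Δ4 s3=1 s4=0 clk=1 s2=1 s0=0 s1=0
t15.Δ0 s3=1 s4=0 clk=1 s2=1 s0=0 s1=0
t15.Δ1 s3=1 s4=0 clk=0 s2=1 s0=0 s1=0
t16.Δ0 s3=1 s4=0 clk=0 s2=1 s0=0 s1=0
t16.Δ1 s3=1 s4=0 clk=1 s2=1 s0=0 s1=0
t16.Δ2 s3=1 s4=0 clk=1 s2=0 s0=0 s1=0
t16.Δ3 s3=0 s4=0 clk=1 s2=0 s0=1 s1=0
t16.Δ4 s3=0 s4=0 clk=1 s2=0 s0=0 s1=0

4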